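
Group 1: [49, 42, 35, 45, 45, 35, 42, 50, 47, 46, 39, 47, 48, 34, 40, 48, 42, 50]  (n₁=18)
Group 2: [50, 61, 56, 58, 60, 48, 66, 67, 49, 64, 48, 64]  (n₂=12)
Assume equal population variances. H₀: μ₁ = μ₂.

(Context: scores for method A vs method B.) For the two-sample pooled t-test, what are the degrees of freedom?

df = n₁ + n₂ − 2 = 18 + 12 − 2 = 28

degrees of freedom = 28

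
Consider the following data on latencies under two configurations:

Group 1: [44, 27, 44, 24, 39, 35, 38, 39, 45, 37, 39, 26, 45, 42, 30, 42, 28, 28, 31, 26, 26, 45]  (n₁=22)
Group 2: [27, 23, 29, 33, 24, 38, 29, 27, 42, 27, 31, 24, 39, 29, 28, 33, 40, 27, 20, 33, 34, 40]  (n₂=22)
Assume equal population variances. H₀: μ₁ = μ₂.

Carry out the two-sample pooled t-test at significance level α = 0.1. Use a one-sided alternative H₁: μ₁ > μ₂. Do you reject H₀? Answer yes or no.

reject H₀: yes

x̄₁=35.455, s₁=7.507, n₁=22
x̄₂=30.773, s₂=6.110, n₂=22
s_p² = [21·7.507² + 21·6.110²]/42 = 46.8409
SE = √(s_p²·(1/22+1/22)) = 2.0636
t = (35.455−30.773)/2.0636 = 2.2688
df = 42
p-value (one-sided, H₁ greater) = 0.01424
At α=0.1: p < α → reject H₀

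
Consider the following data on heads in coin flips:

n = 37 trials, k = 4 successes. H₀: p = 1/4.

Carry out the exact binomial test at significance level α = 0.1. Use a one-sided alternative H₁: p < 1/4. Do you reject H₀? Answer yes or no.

Exact binomial: n=37, k=4, p₀=1/4=0.2500
P(X≤4) from Σ C(n,i)·p₀^i·(1−p₀)^(n−i)
p-value (one-sided, H₁ less) = 0.02838
At α=0.1: p < α → reject H₀

reject H₀: yes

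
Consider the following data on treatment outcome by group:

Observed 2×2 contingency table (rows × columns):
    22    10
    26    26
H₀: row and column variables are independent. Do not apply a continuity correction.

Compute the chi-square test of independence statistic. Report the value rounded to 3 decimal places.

Row totals [32, 52], col totals [48, 36], n=84
χ² = (22−18.29)²/18.29 + (10−13.71)²/13.71 + (26−29.71)²/29.71 + (26−22.29)²/22.29 = 2.8438
df = 1

test statistic = 2.844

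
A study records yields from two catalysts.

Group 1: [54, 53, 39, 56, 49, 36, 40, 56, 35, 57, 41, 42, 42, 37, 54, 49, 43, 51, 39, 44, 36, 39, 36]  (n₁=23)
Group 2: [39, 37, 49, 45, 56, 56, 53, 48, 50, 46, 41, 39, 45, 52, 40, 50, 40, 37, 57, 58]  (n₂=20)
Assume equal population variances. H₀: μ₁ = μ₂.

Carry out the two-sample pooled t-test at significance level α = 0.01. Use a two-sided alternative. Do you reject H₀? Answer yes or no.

reject H₀: no

x̄₁=44.696, s₁=7.558, n₁=23
x̄₂=46.900, s₂=7.026, n₂=20
s_p² = [22·7.558² + 19·7.026²]/41 = 53.5285
SE = √(s_p²·(1/23+1/20)) = 2.2369
t = (44.696−46.900)/2.2369 = -0.9854
df = 41
p-value (two-sided) = 0.33019
At α=0.01: p ≥ α → fail to reject H₀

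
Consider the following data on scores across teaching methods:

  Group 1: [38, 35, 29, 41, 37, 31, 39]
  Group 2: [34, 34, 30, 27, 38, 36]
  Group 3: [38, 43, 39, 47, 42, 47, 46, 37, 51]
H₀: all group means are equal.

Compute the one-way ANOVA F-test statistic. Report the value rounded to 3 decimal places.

test statistic = 10.916

Group means [35.71, 33.17, 43.33], grand mean 38.136
SSB = Σnᵢ(x̄ᵢ−x̄)² = 432.329; SSW = ΣΣ(x−x̄ᵢ)² = 376.262
MSB = 432.329/2 = 216.1645; MSW = 376.262/19 = 19.8033
F = MSB/MSW = 10.9156
df = (2, 19)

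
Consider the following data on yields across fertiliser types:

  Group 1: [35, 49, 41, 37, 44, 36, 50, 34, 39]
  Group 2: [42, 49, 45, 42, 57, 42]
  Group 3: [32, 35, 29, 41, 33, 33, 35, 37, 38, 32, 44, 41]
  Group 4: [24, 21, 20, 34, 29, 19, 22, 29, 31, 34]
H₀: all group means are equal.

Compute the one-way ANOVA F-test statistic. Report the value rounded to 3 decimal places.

test statistic = 19.603

Group means [40.56, 46.17, 35.83, 26.30], grand mean 36.081
SSB = Σnᵢ(x̄ᵢ−x̄)² = 1747.935; SSW = ΣΣ(x−x̄ᵢ)² = 980.822
MSB = 1747.935/3 = 582.6448; MSW = 980.822/33 = 29.7219
F = MSB/MSW = 19.6032
df = (3, 33)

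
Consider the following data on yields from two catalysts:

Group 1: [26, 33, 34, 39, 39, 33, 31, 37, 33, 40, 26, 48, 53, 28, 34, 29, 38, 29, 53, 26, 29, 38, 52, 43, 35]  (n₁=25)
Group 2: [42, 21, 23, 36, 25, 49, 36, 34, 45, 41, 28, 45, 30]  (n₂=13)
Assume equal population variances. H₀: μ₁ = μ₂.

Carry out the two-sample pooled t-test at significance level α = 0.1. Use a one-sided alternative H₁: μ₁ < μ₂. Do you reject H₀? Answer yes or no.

x̄₁=36.240, s₁=8.268, n₁=25
x̄₂=35.000, s₂=9.120, n₂=13
s_p² = [24·8.268² + 12·9.120²]/36 = 73.2933
SE = √(s_p²·(1/25+1/13)) = 2.9274
t = (36.240−35.000)/2.9274 = 0.4236
df = 36
p-value (one-sided, H₁ less) = 0.66281
At α=0.1: p ≥ α → fail to reject H₀

reject H₀: no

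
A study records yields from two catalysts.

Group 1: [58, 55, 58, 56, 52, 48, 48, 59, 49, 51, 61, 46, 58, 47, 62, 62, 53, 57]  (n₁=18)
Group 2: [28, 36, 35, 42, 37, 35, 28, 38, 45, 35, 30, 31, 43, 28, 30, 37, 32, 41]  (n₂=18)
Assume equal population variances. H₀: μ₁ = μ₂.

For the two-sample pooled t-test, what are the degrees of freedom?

degrees of freedom = 34

df = n₁ + n₂ − 2 = 18 + 18 − 2 = 34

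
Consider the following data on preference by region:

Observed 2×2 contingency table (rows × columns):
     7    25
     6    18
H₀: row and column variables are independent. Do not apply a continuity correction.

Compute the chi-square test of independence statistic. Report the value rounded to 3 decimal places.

test statistic = 0.075

Row totals [32, 24], col totals [13, 43], n=56
χ² = (7−7.43)²/7.43 + (25−24.57)²/24.57 + (6−5.57)²/5.57 + (18−18.43)²/18.43 = 0.0751
df = 1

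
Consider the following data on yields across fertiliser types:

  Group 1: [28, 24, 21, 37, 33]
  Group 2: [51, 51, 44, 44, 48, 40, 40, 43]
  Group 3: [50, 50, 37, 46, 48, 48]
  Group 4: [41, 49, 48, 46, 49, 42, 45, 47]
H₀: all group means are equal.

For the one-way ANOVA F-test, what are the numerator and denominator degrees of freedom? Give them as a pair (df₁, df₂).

k = 4 groups, N = 27 total
df = (k−1, N−k) = (4−1, 27−4) = (3, 23)

degrees of freedom = [3, 23]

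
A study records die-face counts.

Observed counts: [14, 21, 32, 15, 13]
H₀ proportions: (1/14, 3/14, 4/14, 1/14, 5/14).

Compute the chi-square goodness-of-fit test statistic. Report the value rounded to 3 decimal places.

test statistic = 31.413

n = 95; E_i = n·p_i = [6.79, 20.36, 27.14, 6.79, 33.93]
χ² = (14−6.79)²/6.79 + (21−20.36)²/20.36 + (32−27.14)²/27.14 + (15−6.79)²/6.79 + (13−33.93)²/33.93 = 31.4126
df = 4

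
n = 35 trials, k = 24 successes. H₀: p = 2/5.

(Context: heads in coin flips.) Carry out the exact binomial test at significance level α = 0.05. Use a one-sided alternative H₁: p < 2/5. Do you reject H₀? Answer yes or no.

reject H₀: no

Exact binomial: n=35, k=24, p₀=2/5=0.4000
P(X≤24) from Σ C(n,i)·p₀^i·(1−p₀)^(n−i)
p-value (one-sided, H₁ less) = 0.99983
At α=0.05: p ≥ α → fail to reject H₀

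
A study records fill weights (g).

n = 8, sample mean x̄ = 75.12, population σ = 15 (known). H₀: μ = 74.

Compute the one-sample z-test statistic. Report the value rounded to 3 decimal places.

SE = σ/√n = 15/√8 = 5.3033
z = (x̄−μ₀)/SE = (75.12−74)/5.3033 = 0.2112

test statistic = 0.211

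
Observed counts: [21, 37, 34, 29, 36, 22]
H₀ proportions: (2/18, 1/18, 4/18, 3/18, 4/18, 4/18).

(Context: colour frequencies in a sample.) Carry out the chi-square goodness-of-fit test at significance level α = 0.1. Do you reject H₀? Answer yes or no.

n = 179; E_i = n·p_i = [19.89, 9.94, 39.78, 29.83, 39.78, 39.78]
χ² = (21−19.89)²/19.89 + (37−9.94)²/9.94 + (34−39.78)²/39.78 + (29−29.83)²/29.83 + (36−39.78)²/39.78 + (22−39.78)²/39.78 = 82.8380
df = 5
p-value (upper-tail) = 0.00000
At α=0.1: p < α → reject H₀

reject H₀: yes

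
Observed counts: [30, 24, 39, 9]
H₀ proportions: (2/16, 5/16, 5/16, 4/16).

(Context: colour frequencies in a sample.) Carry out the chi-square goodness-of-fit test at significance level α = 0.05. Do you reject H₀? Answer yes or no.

reject H₀: yes

n = 102; E_i = n·p_i = [12.75, 31.88, 31.88, 25.50]
χ² = (30−12.75)²/12.75 + (24−31.88)²/31.88 + (39−31.88)²/31.88 + (9−25.50)²/25.50 = 37.5529
df = 3
p-value (upper-tail) = 0.00000
At α=0.05: p < α → reject H₀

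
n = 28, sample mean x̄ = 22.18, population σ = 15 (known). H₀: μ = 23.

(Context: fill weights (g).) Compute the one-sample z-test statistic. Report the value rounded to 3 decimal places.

SE = σ/√n = 15/√28 = 2.8347
z = (x̄−μ₀)/SE = (22.18−23)/2.8347 = -0.2893

test statistic = -0.289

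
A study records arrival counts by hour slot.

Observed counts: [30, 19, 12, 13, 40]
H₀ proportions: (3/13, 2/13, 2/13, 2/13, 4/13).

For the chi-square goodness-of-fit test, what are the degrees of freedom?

df = k − 1 = 5 − 1 = 4

degrees of freedom = 4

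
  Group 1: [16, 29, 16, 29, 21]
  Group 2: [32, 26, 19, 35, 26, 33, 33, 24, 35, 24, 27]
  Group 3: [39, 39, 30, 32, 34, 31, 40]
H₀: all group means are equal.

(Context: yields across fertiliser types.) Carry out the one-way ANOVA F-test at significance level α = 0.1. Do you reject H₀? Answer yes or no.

Group means [22.20, 28.55, 35.00], grand mean 29.130
SSB = Σnᵢ(x̄ᵢ−x̄)² = 485.081; SSW = ΣΣ(x−x̄ᵢ)² = 561.527
MSB = 485.081/2 = 242.5407; MSW = 561.527/20 = 28.0764
F = MSB/MSW = 8.6386
df = (2, 20)
p-value (upper-tail) = 0.00198
At α=0.1: p < α → reject H₀

reject H₀: yes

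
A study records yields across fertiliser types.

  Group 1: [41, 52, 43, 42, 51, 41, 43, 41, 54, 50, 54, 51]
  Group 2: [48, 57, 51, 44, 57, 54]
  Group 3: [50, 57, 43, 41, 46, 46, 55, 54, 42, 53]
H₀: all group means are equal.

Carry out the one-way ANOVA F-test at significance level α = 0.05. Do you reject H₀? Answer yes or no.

Group means [46.92, 51.83, 48.70], grand mean 48.607
SSB = Σnᵢ(x̄ᵢ−x̄)² = 96.829; SSW = ΣΣ(x−x̄ᵢ)² = 771.850
MSB = 96.829/2 = 48.4143; MSW = 771.850/25 = 30.8740
F = MSB/MSW = 1.5681
df = (2, 25)
p-value (upper-tail) = 0.22826
At α=0.05: p ≥ α → fail to reject H₀

reject H₀: no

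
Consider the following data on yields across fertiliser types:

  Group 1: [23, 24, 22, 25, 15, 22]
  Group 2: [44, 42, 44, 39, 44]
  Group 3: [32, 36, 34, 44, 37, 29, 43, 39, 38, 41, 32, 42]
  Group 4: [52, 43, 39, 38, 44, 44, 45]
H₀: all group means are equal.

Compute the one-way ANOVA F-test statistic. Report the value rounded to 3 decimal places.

test statistic = 34.394

Group means [21.83, 42.60, 37.25, 43.57], grand mean 36.533
SSB = Σnᵢ(x̄ᵢ−x̄)² = 1833.469; SSW = ΣΣ(x−x̄ᵢ)² = 461.998
MSB = 1833.469/3 = 611.1563; MSW = 461.998/26 = 17.7691
F = MSB/MSW = 34.3943
df = (3, 26)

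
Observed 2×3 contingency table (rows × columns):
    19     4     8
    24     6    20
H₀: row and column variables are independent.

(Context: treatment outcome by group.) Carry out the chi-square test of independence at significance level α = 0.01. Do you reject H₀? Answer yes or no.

reject H₀: no

Row totals [31, 50], col totals [43, 10, 28], n=81
χ² = (19−16.46)²/16.46 + (4−3.83)²/3.83 + (8−10.72)²/10.72 + (24−26.54)²/26.54 + (6−6.17)²/6.17 + (20−17.28)²/17.28 = 1.7646
df = 2
p-value (upper-tail) = 0.41384
At α=0.01: p ≥ α → fail to reject H₀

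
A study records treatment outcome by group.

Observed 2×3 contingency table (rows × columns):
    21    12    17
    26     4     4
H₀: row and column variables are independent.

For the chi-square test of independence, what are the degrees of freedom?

degrees of freedom = 2

df = (r−1)(c−1) = (2−1)·(3−1) = 2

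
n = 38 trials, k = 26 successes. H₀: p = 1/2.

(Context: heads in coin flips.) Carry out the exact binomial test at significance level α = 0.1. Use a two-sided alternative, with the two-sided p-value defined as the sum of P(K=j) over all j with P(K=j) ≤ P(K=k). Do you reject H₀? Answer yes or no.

Exact binomial: n=38, k=26, p₀=1/2=0.5000
P(X=j) = C(n,j)·p₀^j·(1−p₀)^(n−j); p = Σ P(X=j) over j with P(X=j) ≤ P(X=26)
p-value (two-sided) = 0.03355
At α=0.1: p < α → reject H₀

reject H₀: yes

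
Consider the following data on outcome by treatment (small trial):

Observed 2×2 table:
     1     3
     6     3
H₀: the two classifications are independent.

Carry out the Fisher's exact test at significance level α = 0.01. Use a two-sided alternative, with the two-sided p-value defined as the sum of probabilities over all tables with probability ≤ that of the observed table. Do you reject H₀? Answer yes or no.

reject H₀: no

Margins: r₁=4, r₂=9, c₁=7, c₂=6, n=13
p_obs = C(4,1)·C(9,6)/C(13,7); sum pmf over tables with pmf ≤ p_obs
p-value (two-sided) = 0.26573
At α=0.01: p ≥ α → fail to reject H₀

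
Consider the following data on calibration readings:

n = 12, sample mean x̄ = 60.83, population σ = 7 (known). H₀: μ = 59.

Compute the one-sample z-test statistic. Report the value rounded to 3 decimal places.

SE = σ/√n = 7/√12 = 2.0207
z = (x̄−μ₀)/SE = (60.83−59)/2.0207 = 0.9056

test statistic = 0.906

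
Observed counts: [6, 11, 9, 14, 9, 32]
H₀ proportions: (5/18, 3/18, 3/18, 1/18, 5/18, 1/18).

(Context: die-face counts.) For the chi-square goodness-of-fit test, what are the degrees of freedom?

df = k − 1 = 6 − 1 = 5

degrees of freedom = 5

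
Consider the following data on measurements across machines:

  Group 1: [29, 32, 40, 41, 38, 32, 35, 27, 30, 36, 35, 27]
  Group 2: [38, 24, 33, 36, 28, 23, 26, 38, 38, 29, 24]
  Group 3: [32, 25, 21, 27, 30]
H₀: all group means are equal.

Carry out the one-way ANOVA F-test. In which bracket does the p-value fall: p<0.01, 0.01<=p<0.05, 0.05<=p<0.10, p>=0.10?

p-value bracket: 0.05<=p<0.10

Group means [33.50, 30.64, 27.00], grand mean 31.214
SSB = Σnᵢ(x̄ᵢ−x̄)² = 155.169; SSW = ΣΣ(x−x̄ᵢ)² = 699.545
MSB = 155.169/2 = 77.5844; MSW = 699.545/25 = 27.9818
F = MSB/MSW = 2.7727
df = (2, 25)
p-value (upper-tail) = 0.08174
→ bracket: 0.05<=p<0.10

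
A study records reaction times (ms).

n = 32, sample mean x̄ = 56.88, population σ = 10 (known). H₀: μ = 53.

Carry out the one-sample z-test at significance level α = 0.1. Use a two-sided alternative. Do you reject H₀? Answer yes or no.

SE = σ/√n = 10/√32 = 1.7678
z = (x̄−μ₀)/SE = (56.88−53)/1.7678 = 2.1949
p-value (two-sided) = 0.02817
At α=0.1: p < α → reject H₀

reject H₀: yes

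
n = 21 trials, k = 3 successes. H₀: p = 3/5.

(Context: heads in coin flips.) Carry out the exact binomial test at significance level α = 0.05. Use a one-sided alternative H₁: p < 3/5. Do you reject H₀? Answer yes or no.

Exact binomial: n=21, k=3, p₀=3/5=0.6000
P(X≤3) from Σ C(n,i)·p₀^i·(1−p₀)^(n−i)
p-value (one-sided, H₁ less) = 0.00002
At α=0.05: p < α → reject H₀

reject H₀: yes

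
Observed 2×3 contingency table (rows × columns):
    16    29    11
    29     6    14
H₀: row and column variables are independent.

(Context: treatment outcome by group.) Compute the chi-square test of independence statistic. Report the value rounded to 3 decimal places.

Row totals [56, 49], col totals [45, 35, 25], n=105
χ² = (16−24.00)²/24.00 + (29−18.67)²/18.67 + (11−13.33)²/13.33 + (29−21.00)²/21.00 + (6−16.33)²/16.33 + (14−11.67)²/11.67 = 18.8469
df = 2

test statistic = 18.847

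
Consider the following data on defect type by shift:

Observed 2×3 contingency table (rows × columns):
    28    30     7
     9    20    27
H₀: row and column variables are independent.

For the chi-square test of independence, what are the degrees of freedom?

df = (r−1)(c−1) = (2−1)·(3−1) = 2

degrees of freedom = 2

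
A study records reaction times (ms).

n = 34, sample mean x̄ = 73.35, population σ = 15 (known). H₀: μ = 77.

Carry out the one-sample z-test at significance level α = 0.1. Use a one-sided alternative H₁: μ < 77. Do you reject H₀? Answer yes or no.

reject H₀: yes

SE = σ/√n = 15/√34 = 2.5725
z = (x̄−μ₀)/SE = (73.35−77)/2.5725 = -1.4189
p-value (one-sided, H₁ less) = 0.07797
At α=0.1: p < α → reject H₀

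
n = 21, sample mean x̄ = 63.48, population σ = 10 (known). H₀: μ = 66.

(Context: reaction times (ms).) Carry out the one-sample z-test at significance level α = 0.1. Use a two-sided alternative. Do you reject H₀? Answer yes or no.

SE = σ/√n = 10/√21 = 2.1822
z = (x̄−μ₀)/SE = (63.48−66)/2.1822 = -1.1548
p-value (two-sided) = 0.24817
At α=0.1: p ≥ α → fail to reject H₀

reject H₀: no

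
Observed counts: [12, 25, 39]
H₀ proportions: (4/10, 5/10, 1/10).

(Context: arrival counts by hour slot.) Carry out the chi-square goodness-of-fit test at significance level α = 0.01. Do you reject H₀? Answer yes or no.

n = 76; E_i = n·p_i = [30.40, 38.00, 7.60]
χ² = (12−30.40)²/30.40 + (25−38.00)²/38.00 + (39−7.60)²/7.60 = 145.3158
df = 2
p-value (upper-tail) = 0.00000
At α=0.01: p < α → reject H₀

reject H₀: yes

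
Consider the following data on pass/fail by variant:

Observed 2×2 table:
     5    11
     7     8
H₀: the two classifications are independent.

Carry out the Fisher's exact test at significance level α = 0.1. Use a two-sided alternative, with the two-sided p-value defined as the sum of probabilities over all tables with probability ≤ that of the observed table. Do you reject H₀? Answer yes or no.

reject H₀: no

Margins: r₁=16, r₂=15, c₁=12, c₂=19, n=31
p_obs = C(16,5)·C(15,7)/C(31,12); sum pmf over tables with pmf ≤ p_obs
p-value (two-sided) = 0.47255
At α=0.1: p ≥ α → fail to reject H₀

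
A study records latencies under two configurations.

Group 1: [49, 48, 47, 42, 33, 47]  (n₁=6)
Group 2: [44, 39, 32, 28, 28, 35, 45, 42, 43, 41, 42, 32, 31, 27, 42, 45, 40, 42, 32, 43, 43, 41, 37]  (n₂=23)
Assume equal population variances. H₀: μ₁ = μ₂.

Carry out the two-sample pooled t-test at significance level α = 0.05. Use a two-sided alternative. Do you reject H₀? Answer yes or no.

x̄₁=44.333, s₁=6.055, n₁=6
x̄₂=38.000, s₂=5.970, n₂=23
s_p² = [5·6.055² + 22·5.970²]/27 = 35.8272
SE = √(s_p²·(1/6+1/23)) = 2.7439
t = (44.333−38.000)/2.7439 = 2.3082
df = 27
p-value (two-sided) = 0.02888
At α=0.05: p < α → reject H₀

reject H₀: yes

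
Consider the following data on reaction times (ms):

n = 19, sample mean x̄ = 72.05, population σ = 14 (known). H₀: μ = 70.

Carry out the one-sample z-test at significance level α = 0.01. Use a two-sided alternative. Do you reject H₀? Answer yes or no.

SE = σ/√n = 14/√19 = 3.2118
z = (x̄−μ₀)/SE = (72.05−70)/3.2118 = 0.6383
p-value (two-sided) = 0.52330
At α=0.01: p ≥ α → fail to reject H₀

reject H₀: no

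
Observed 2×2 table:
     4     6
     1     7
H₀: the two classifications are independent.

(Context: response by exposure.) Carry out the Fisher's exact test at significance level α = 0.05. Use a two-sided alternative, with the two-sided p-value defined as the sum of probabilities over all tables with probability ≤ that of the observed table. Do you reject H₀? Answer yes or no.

Margins: r₁=10, r₂=8, c₁=5, c₂=13, n=18
p_obs = C(10,4)·C(8,1)/C(18,5); sum pmf over tables with pmf ≤ p_obs
p-value (two-sided) = 0.31373
At α=0.05: p ≥ α → fail to reject H₀

reject H₀: no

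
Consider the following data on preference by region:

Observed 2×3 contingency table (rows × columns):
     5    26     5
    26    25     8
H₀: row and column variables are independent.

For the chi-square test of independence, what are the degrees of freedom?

df = (r−1)(c−1) = (2−1)·(3−1) = 2

degrees of freedom = 2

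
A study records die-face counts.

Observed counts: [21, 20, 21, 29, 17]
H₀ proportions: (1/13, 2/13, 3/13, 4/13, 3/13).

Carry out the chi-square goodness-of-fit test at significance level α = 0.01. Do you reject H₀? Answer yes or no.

n = 108; E_i = n·p_i = [8.31, 16.62, 24.92, 33.23, 24.92]
χ² = (21−8.31)²/8.31 + (20−16.62)²/16.62 + (21−24.92)²/24.92 + (29−33.23)²/33.23 + (17−24.92)²/24.92 = 23.7554
df = 4
p-value (upper-tail) = 0.00009
At α=0.01: p < α → reject H₀

reject H₀: yes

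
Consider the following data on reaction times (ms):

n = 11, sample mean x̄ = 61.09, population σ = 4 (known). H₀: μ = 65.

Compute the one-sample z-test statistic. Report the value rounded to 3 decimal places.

test statistic = -3.242

SE = σ/√n = 4/√11 = 1.2060
z = (x̄−μ₀)/SE = (61.09−65)/1.2060 = -3.2420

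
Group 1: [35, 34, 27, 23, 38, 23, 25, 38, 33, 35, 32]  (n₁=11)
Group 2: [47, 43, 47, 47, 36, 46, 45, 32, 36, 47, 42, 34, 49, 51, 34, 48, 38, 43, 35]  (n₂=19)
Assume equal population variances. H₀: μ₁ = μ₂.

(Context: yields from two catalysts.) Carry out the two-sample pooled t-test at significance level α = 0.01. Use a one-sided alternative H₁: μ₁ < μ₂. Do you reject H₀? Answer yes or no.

reject H₀: yes

x̄₁=31.182, s₁=5.689, n₁=11
x̄₂=42.105, s₂=6.045, n₂=19
s_p² = [10·5.689² + 18·6.045²]/28 = 35.0509
SE = √(s_p²·(1/11+1/19)) = 2.2430
t = (31.182−42.105)/2.2430 = -4.8699
df = 28
p-value (one-sided, H₁ less) = 0.00002
At α=0.01: p < α → reject H₀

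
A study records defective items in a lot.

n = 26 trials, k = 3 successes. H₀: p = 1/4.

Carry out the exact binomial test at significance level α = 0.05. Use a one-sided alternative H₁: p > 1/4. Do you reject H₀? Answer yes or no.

Exact binomial: n=26, k=3, p₀=1/4=0.2500
P(X≥3) from Σ C(n,i)·p₀^i·(1−p₀)^(n−i)
p-value (one-sided, H₁ greater) = 0.97416
At α=0.05: p ≥ α → fail to reject H₀

reject H₀: no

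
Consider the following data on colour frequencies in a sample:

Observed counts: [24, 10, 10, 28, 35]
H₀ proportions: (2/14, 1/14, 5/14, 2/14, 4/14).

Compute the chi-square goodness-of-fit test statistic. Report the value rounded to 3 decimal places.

test statistic = 37.743

n = 107; E_i = n·p_i = [15.29, 7.64, 38.21, 15.29, 30.57]
χ² = (24−15.29)²/15.29 + (10−7.64)²/7.64 + (10−38.21)²/38.21 + (28−15.29)²/15.29 + (35−30.57)²/30.57 = 37.7430
df = 4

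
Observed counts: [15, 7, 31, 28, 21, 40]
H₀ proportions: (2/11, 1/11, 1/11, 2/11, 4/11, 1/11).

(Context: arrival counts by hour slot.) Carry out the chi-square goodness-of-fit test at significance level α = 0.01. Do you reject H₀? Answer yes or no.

n = 142; E_i = n·p_i = [25.82, 12.91, 12.91, 25.82, 51.64, 12.91]
χ² = (15−25.82)²/25.82 + (7−12.91)²/12.91 + (31−12.91)²/12.91 + (28−25.82)²/25.82 + (21−51.64)²/51.64 + (40−12.91)²/12.91 = 107.8046
df = 5
p-value (upper-tail) = 0.00000
At α=0.01: p < α → reject H₀

reject H₀: yes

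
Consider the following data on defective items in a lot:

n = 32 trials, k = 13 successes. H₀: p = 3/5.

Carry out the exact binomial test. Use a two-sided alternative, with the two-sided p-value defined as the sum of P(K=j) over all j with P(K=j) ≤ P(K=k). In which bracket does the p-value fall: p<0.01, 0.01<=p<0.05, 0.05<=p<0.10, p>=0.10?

p-value bracket: 0.01<=p<0.05

Exact binomial: n=32, k=13, p₀=3/5=0.6000
P(X=j) = C(n,j)·p₀^j·(1−p₀)^(n−j); p = Σ P(X=j) over j with P(X=j) ≤ P(X=13)
p-value (two-sided) = 0.03003
→ bracket: 0.01<=p<0.05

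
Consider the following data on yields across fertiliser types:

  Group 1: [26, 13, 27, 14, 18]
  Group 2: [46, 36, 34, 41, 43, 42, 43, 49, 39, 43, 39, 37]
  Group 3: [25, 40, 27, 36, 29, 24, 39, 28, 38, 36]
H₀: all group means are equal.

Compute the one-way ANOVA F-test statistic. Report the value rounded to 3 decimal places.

Group means [19.60, 41.00, 32.20], grand mean 33.778
SSB = Σnᵢ(x̄ᵢ−x̄)² = 1655.867; SSW = ΣΣ(x−x̄ᵢ)² = 716.800
MSB = 1655.867/2 = 827.9333; MSW = 716.800/24 = 29.8667
F = MSB/MSW = 27.7210
df = (2, 24)

test statistic = 27.721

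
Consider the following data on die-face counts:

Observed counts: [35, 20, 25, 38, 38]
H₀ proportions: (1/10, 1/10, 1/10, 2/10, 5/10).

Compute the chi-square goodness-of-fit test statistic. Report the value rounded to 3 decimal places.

n = 156; E_i = n·p_i = [15.60, 15.60, 15.60, 31.20, 78.00]
χ² = (35−15.60)²/15.60 + (20−15.60)²/15.60 + (25−15.60)²/15.60 + (38−31.20)²/31.20 + (38−78.00)²/78.00 = 53.0256
df = 4

test statistic = 53.026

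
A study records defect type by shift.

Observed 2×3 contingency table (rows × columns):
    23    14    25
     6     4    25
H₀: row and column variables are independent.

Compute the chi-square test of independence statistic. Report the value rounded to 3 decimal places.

test statistic = 8.678

Row totals [62, 35], col totals [29, 18, 50], n=97
χ² = (23−18.54)²/18.54 + (14−11.51)²/11.51 + (25−31.96)²/31.96 + (6−10.46)²/10.46 + (4−6.49)²/6.49 + (25−18.04)²/18.04 = 8.6780
df = 2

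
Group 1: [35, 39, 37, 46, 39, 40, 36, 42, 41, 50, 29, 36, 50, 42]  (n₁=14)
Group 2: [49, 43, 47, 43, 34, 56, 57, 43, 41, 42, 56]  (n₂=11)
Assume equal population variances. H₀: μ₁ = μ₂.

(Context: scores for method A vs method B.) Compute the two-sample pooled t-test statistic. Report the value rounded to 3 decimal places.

x̄₁=40.143, s₁=5.776, n₁=14
x̄₂=46.455, s₂=7.353, n₂=11
s_p² = [13·5.776² + 10·7.353²]/23 = 42.3670
SE = √(s_p²·(1/14+1/11)) = 2.6225
t = (40.143−46.455)/2.6225 = -2.4067
df = 23

test statistic = -2.407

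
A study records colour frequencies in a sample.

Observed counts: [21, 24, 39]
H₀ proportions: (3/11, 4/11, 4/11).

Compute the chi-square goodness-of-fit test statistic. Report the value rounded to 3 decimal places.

test statistic = 3.902

n = 84; E_i = n·p_i = [22.91, 30.55, 30.55]
χ² = (21−22.91)²/22.91 + (24−30.55)²/30.55 + (39−30.55)²/30.55 = 3.9018
df = 2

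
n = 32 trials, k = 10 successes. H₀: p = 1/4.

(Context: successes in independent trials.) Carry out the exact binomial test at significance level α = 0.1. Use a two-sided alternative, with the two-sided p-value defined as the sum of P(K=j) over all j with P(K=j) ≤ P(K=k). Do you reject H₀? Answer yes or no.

Exact binomial: n=32, k=10, p₀=1/4=0.2500
P(X=j) = C(n,j)·p₀^j·(1−p₀)^(n−j); p = Σ P(X=j) over j with P(X=j) ≤ P(X=10)
p-value (two-sided) = 0.41634
At α=0.1: p ≥ α → fail to reject H₀

reject H₀: no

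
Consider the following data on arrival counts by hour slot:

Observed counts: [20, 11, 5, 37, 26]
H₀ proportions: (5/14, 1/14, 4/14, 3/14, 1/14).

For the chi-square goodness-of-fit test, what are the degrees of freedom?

df = k − 1 = 5 − 1 = 4

degrees of freedom = 4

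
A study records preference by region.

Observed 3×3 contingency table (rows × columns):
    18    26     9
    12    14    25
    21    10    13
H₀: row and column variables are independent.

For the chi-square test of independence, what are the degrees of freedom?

degrees of freedom = 4

df = (r−1)(c−1) = (3−1)·(3−1) = 4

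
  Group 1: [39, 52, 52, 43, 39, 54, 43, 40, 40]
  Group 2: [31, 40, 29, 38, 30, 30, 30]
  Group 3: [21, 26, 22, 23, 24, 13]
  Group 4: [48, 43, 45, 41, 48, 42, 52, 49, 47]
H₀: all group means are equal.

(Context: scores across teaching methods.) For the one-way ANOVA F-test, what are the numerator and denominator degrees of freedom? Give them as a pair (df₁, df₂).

k = 4 groups, N = 31 total
df = (k−1, N−k) = (4−1, 31−4) = (3, 27)

degrees of freedom = [3, 27]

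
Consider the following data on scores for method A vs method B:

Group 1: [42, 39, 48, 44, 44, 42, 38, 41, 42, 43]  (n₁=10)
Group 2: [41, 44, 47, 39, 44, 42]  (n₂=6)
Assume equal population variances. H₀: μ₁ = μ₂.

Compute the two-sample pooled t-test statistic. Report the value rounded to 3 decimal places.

x̄₁=42.300, s₁=2.791, n₁=10
x̄₂=42.833, s₂=2.787, n₂=6
s_p² = [9·2.791² + 5·2.787²]/14 = 7.7810
SE = √(s_p²·(1/10+1/6)) = 1.4405
t = (42.300−42.833)/1.4405 = -0.3703
df = 14

test statistic = -0.370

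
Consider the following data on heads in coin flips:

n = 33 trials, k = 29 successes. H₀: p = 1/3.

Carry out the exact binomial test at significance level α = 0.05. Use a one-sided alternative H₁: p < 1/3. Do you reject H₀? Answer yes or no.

Exact binomial: n=33, k=29, p₀=1/3=0.3333
P(X≤29) from Σ C(n,i)·p₀^i·(1−p₀)^(n−i)
p-value (one-sided, H₁ less) = 1.00000
At α=0.05: p ≥ α → fail to reject H₀

reject H₀: no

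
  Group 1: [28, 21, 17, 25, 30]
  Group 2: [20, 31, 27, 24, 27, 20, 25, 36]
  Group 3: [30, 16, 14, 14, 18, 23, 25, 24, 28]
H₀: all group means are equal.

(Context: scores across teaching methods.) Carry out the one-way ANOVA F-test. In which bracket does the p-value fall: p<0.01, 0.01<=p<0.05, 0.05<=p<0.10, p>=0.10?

p-value bracket: p>=0.10

Group means [24.20, 26.25, 21.33], grand mean 23.773
SSB = Σnᵢ(x̄ᵢ−x̄)² = 103.564; SSW = ΣΣ(x−x̄ᵢ)² = 604.300
MSB = 103.564/2 = 51.7818; MSW = 604.300/19 = 31.8053
F = MSB/MSW = 1.6281
df = (2, 19)
p-value (upper-tail) = 0.22252
→ bracket: p>=0.10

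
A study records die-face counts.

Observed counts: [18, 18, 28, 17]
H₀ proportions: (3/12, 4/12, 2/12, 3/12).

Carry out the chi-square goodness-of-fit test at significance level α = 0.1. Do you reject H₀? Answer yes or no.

n = 81; E_i = n·p_i = [20.25, 27.00, 13.50, 20.25]
χ² = (18−20.25)²/20.25 + (18−27.00)²/27.00 + (28−13.50)²/13.50 + (17−20.25)²/20.25 = 19.3457
df = 3
p-value (upper-tail) = 0.00023
At α=0.1: p < α → reject H₀

reject H₀: yes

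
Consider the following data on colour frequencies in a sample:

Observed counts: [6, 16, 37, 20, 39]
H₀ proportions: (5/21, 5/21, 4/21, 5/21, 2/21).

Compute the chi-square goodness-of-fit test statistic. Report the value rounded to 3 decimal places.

test statistic = 102.883

n = 118; E_i = n·p_i = [28.10, 28.10, 22.48, 28.10, 11.24]
χ² = (6−28.10)²/28.10 + (16−28.10)²/28.10 + (37−22.48)²/22.48 + (20−28.10)²/28.10 + (39−11.24)²/11.24 = 102.8826
df = 4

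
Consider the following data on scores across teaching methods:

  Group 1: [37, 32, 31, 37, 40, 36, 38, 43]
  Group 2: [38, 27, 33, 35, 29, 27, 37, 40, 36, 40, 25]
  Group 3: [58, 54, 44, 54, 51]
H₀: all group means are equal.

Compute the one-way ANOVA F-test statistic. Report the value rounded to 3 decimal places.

Group means [36.75, 33.36, 52.20], grand mean 38.417
SSB = Σnᵢ(x̄ᵢ−x̄)² = 1252.988; SSW = ΣΣ(x−x̄ᵢ)² = 518.845
MSB = 1252.988/2 = 626.4939; MSW = 518.845/21 = 24.7069
F = MSB/MSW = 25.3570
df = (2, 21)

test statistic = 25.357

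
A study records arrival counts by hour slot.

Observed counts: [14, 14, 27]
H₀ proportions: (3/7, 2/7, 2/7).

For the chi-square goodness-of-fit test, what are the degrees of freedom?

df = k − 1 = 3 − 1 = 2

degrees of freedom = 2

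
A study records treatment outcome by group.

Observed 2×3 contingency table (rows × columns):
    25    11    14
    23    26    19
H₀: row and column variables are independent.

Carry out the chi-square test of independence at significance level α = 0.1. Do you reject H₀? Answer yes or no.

Row totals [50, 68], col totals [48, 37, 33], n=118
χ² = (25−20.34)²/20.34 + (11−15.68)²/15.68 + (14−13.98)²/13.98 + (23−27.66)²/27.66 + (26−21.32)²/21.32 + (19−19.02)²/19.02 = 4.2757
df = 2
p-value (upper-tail) = 0.11791
At α=0.1: p ≥ α → fail to reject H₀

reject H₀: no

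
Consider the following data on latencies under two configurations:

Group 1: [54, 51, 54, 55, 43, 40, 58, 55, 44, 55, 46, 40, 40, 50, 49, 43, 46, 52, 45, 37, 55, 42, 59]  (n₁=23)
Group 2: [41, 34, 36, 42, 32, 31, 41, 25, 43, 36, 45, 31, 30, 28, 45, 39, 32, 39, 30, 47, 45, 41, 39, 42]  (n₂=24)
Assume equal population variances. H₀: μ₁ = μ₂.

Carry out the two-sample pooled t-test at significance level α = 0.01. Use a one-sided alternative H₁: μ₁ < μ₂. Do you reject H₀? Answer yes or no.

reject H₀: no

x̄₁=48.391, s₁=6.563, n₁=23
x̄₂=37.250, s₂=6.229, n₂=24
s_p² = [22·6.563² + 23·6.229²]/45 = 40.8884
SE = √(s_p²·(1/23+1/24)) = 1.8659
t = (48.391−37.250)/1.8659 = 5.9711
df = 45
p-value (one-sided, H₁ less) = 1.00000
At α=0.01: p ≥ α → fail to reject H₀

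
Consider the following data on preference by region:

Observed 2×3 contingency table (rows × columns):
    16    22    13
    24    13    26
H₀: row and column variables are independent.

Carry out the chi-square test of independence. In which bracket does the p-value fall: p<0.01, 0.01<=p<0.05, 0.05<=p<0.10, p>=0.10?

p-value bracket: 0.01<=p<0.05

Row totals [51, 63], col totals [40, 35, 39], n=114
χ² = (16−17.89)²/17.89 + (22−15.66)²/15.66 + (13−17.45)²/17.45 + (24−22.11)²/22.11 + (13−19.34)²/19.34 + (26−21.55)²/21.55 = 7.0627
df = 2
p-value (upper-tail) = 0.02927
→ bracket: 0.01<=p<0.05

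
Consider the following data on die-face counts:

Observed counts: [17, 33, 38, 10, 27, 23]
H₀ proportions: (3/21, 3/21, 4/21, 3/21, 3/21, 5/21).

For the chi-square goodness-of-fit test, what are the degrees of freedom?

degrees of freedom = 5

df = k − 1 = 6 − 1 = 5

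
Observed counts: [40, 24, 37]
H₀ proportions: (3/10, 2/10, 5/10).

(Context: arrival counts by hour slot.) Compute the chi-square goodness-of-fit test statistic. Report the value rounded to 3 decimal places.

test statistic = 7.429

n = 101; E_i = n·p_i = [30.30, 20.20, 50.50]
χ² = (40−30.30)²/30.30 + (24−20.20)²/20.20 + (37−50.50)²/50.50 = 7.4290
df = 2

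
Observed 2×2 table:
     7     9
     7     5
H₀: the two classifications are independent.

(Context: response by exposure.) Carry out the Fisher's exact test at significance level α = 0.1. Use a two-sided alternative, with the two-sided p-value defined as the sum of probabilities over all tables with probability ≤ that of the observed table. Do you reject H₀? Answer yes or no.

Margins: r₁=16, r₂=12, c₁=14, c₂=14, n=28
p_obs = C(16,7)·C(12,7)/C(28,14); sum pmf over tables with pmf ≤ p_obs
p-value (two-sided) = 0.70357
At α=0.1: p ≥ α → fail to reject H₀

reject H₀: no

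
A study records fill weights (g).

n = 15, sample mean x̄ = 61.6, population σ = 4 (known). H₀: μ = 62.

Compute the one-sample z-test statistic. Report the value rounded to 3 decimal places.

test statistic = -0.387

SE = σ/√n = 4/√15 = 1.0328
z = (x̄−μ₀)/SE = (61.6−62)/1.0328 = -0.3873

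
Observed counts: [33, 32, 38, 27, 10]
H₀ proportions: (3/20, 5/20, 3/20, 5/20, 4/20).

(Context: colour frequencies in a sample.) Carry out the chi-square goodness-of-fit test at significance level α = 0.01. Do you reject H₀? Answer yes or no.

reject H₀: yes

n = 140; E_i = n·p_i = [21.00, 35.00, 21.00, 35.00, 28.00]
χ² = (33−21.00)²/21.00 + (32−35.00)²/35.00 + (38−21.00)²/21.00 + (27−35.00)²/35.00 + (10−28.00)²/28.00 = 34.2762
df = 4
p-value (upper-tail) = 0.00000
At α=0.01: p < α → reject H₀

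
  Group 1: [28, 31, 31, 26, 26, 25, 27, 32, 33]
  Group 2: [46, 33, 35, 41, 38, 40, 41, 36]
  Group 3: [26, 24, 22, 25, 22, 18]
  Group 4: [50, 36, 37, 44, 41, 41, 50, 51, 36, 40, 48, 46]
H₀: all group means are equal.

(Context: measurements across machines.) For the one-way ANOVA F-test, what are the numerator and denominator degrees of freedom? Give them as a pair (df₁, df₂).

degrees of freedom = [3, 31]

k = 4 groups, N = 35 total
df = (k−1, N−k) = (4−1, 35−4) = (3, 31)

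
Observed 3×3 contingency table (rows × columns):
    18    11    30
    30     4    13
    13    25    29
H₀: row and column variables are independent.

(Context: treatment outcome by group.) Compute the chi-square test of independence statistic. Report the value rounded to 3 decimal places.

test statistic = 30.176

Row totals [59, 47, 67], col totals [61, 40, 72], n=173
χ² = (18−20.80)²/20.80 + (11−13.64)²/13.64 + (30−24.55)²/24.55 + (30−16.57)²/16.57 + (4−10.87)²/10.87 + (13−19.56)²/19.56 + (13−23.62)²/23.62 + (25−15.49)²/15.49 + (29−27.88)²/27.88 = 30.1756
df = 4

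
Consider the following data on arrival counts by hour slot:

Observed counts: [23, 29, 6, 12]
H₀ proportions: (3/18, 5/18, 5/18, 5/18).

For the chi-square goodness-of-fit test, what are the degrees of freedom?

df = k − 1 = 4 − 1 = 3

degrees of freedom = 3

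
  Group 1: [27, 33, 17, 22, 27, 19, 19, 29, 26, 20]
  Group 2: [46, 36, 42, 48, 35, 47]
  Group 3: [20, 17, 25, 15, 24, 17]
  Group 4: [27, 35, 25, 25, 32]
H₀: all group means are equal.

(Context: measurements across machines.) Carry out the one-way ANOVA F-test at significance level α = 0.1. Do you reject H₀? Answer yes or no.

reject H₀: yes

Group means [23.90, 42.33, 19.67, 28.80], grand mean 27.963
SSB = Σnᵢ(x̄ᵢ−x̄)² = 1820.596; SSW = ΣΣ(x−x̄ᵢ)² = 572.367
MSB = 1820.596/3 = 606.8654; MSW = 572.367/23 = 24.8855
F = MSB/MSW = 24.3863
df = (3, 23)
p-value (upper-tail) = 0.00000
At α=0.1: p < α → reject H₀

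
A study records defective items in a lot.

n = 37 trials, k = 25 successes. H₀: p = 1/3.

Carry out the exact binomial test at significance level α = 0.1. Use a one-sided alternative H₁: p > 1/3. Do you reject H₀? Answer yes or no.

reject H₀: yes

Exact binomial: n=37, k=25, p₀=1/3=0.3333
P(X≥25) from Σ C(n,i)·p₀^i·(1−p₀)^(n−i)
p-value (one-sided, H₁ greater) = 0.00002
At α=0.1: p < α → reject H₀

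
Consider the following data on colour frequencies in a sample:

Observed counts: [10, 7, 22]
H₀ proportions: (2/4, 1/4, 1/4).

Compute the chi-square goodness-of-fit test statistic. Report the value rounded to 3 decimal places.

test statistic = 20.795

n = 39; E_i = n·p_i = [19.50, 9.75, 9.75]
χ² = (10−19.50)²/19.50 + (7−9.75)²/9.75 + (22−9.75)²/9.75 = 20.7949
df = 2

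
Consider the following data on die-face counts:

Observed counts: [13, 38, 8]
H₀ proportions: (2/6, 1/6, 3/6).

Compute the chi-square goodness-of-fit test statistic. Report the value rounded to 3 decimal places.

test statistic = 98.610

n = 59; E_i = n·p_i = [19.67, 9.83, 29.50]
χ² = (13−19.67)²/19.67 + (38−9.83)²/9.83 + (8−29.50)²/29.50 = 98.6102
df = 2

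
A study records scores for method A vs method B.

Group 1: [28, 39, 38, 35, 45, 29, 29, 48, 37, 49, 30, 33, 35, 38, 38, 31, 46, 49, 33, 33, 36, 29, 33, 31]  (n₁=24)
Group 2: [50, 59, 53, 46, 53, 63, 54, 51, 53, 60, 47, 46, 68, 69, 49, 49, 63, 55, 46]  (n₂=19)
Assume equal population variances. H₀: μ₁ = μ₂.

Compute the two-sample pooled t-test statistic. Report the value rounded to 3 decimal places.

test statistic = -8.480

x̄₁=36.333, s₁=6.651, n₁=24
x̄₂=54.421, s₂=7.305, n₂=19
s_p² = [23·6.651² + 18·7.305²]/41 = 48.2430
SE = √(s_p²·(1/24+1/19)) = 2.1329
t = (36.333−54.421)/2.1329 = -8.4804
df = 41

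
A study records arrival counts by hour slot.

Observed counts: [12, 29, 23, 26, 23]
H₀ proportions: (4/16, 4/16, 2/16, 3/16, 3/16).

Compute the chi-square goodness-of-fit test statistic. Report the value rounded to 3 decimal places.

test statistic = 16.192

n = 113; E_i = n·p_i = [28.25, 28.25, 14.12, 21.19, 21.19]
χ² = (12−28.25)²/28.25 + (29−28.25)²/28.25 + (23−14.12)²/14.12 + (26−21.19)²/21.19 + (23−21.19)²/21.19 = 16.1917
df = 4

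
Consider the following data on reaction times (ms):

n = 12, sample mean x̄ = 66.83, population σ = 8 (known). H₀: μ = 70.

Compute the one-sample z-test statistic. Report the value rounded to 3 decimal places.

SE = σ/√n = 8/√12 = 2.3094
z = (x̄−μ₀)/SE = (66.83−70)/2.3094 = -1.3727

test statistic = -1.373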